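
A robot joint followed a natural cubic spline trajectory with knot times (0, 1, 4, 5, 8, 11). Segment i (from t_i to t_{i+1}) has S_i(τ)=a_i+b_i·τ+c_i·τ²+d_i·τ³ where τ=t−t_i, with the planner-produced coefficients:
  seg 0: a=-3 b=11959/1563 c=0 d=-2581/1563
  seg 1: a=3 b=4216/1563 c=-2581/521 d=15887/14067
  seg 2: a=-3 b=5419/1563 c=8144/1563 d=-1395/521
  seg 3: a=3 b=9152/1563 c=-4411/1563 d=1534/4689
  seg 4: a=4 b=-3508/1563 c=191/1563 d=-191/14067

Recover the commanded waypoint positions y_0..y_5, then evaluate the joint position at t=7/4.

y_0 = S_0(0) = a_0 = -3
y_1 = S_1(0) = a_1 = 3
y_2 = S_2(0) = a_2 = -3
y_3 = S_3(0) = a_3 = 3
y_4 = S_4(0) = a_4 = 4
y_5 = S_4(3) = -2
t_q=7/4 is in segment 1 (τ=3/4); S_1(τ)=90459/33344

y_0=-3 y_1=3 y_2=-3 y_3=3 y_4=4 y_5=-2
S(7/4) = 90459/33344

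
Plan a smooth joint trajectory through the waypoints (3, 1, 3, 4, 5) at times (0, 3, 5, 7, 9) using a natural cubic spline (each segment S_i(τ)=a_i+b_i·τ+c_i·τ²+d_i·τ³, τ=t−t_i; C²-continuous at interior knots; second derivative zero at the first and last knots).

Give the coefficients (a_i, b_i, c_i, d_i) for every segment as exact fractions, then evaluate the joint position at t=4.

  seg 0: a=3 b=-527/426 c=0 d=9/142
  seg 1: a=1 b=101/213 c=81/142 d=-131/852
  seg 2: a=3 b=194/213 c=-25/71 d=125/1704
  seg 3: a=4 b=163/426 c=25/284 d=-25/1704
S(4) = 537/284

Δ: Δ0=-2/3, Δ1=1, Δ2=1/2, Δ3=1/2
row 1: diag=10, rhs=10; c'=1/5, d'=1
row 2: denom=8−2·1/5=38/5; d'=(-3−2·1)/(38/5)=-25/38
row 3: denom=8−2·5/19=142/19; d'=(0−2·-25/38)/(142/19)=25/142
back: M3=25/142
back: M2=-25/38−5/19·25/142=-50/71
back: M1=1−1/5·-50/71=81/71
M: M0=0, M1=81/71, M2=-50/71, M3=25/142, M4=0
seg 0: a=3, c=M0/2=0, d=(M1−M0)/(6·3)=9/142, b=Δ0−h0·(2M0+M1)/6=-527/426
seg 1: a=1, c=M1/2=81/142, d=(M2−M1)/(6·2)=-131/852, b=Δ1−h1·(2M1+M2)/6=101/213
seg 2: a=3, c=M2/2=-25/71, d=(M3−M2)/(6·2)=125/1704, b=Δ2−h2·(2M2+M3)/6=194/213
seg 3: a=4, c=M3/2=25/284, d=(M4−M3)/(6·2)=-25/1704, b=Δ3−h3·(2M3+M4)/6=163/426
t_q=4 → seg 1, τ=1; S=1+101/213·τ+81/142·τ²+-131/852·τ³=537/284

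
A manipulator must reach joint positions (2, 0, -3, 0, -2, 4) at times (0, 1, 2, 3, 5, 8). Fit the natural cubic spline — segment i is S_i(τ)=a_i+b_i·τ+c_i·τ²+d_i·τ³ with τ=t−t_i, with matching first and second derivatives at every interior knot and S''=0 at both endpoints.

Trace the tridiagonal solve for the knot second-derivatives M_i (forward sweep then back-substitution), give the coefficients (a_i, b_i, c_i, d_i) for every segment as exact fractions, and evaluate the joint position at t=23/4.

  seg 0: a=2 b=-251/200 c=0 d=-149/200
  seg 1: a=0 b=-349/100 c=-447/200 d=109/40
  seg 2: a=-3 b=43/200 c=297/50 d=-631/200
  seg 3: a=0 b=263/100 c=-141/40 d=171/200
  seg 4: a=-2 b=-121/100 c=321/200 d=-107/600
S(23/4) = -26623/12800

Δ: Δ0=-2, Δ1=-3, Δ2=3, Δ3=-1, Δ4=2
row 1: diag=4, rhs=-6; c'=1/4, d'=-3/2
row 2: denom=4−1·1/4=15/4; d'=(36−1·-3/2)/(15/4)=10
row 3: denom=6−1·4/15=86/15; d'=(-24−1·10)/(86/15)=-255/43
row 4: denom=10−2·15/43=400/43; d'=(18−2·-255/43)/(400/43)=321/100
back: M4=321/100
back: M3=-255/43−15/43·321/100=-141/20
back: M2=10−4/15·-141/20=297/25
back: M1=-3/2−1/4·297/25=-447/100
M: M0=0, M1=-447/100, M2=297/25, M3=-141/20, M4=321/100, M5=0
seg 0: a=2, c=M0/2=0, d=(M1−M0)/(6·1)=-149/200, b=Δ0−h0·(2M0+M1)/6=-251/200
seg 1: a=0, c=M1/2=-447/200, d=(M2−M1)/(6·1)=109/40, b=Δ1−h1·(2M1+M2)/6=-349/100
seg 2: a=-3, c=M2/2=297/50, d=(M3−M2)/(6·1)=-631/200, b=Δ2−h2·(2M2+M3)/6=43/200
seg 3: a=0, c=M3/2=-141/40, d=(M4−M3)/(6·2)=171/200, b=Δ3−h3·(2M3+M4)/6=263/100
seg 4: a=-2, c=M4/2=321/200, d=(M5−M4)/(6·3)=-107/600, b=Δ4−h4·(2M4+M5)/6=-121/100
t_q=23/4 → seg 4, τ=3/4; S=-2+-121/100·τ+321/200·τ²+-107/600·τ³=-26623/12800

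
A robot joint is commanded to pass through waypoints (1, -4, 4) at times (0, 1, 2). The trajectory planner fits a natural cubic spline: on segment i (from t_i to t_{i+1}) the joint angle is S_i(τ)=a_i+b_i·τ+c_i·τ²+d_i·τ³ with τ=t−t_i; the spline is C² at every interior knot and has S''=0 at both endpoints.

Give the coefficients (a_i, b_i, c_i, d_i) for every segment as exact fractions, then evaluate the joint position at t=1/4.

Δ: Δ0=-5, Δ1=8
row 1: diag=4, rhs=78; c'=1/4, d'=39/2
back: M1=39/2
M: M0=0, M1=39/2, M2=0
seg 0: a=1, c=M0/2=0, d=(M1−M0)/(6·1)=13/4, b=Δ0−h0·(2M0+M1)/6=-33/4
seg 1: a=-4, c=M1/2=39/4, d=(M2−M1)/(6·1)=-13/4, b=Δ1−h1·(2M1+M2)/6=3/2
t_q=1/4 → seg 0, τ=1/4; S=1+-33/4·τ+0·τ²+13/4·τ³=-259/256

  seg 0: a=1 b=-33/4 c=0 d=13/4
  seg 1: a=-4 b=3/2 c=39/4 d=-13/4
S(1/4) = -259/256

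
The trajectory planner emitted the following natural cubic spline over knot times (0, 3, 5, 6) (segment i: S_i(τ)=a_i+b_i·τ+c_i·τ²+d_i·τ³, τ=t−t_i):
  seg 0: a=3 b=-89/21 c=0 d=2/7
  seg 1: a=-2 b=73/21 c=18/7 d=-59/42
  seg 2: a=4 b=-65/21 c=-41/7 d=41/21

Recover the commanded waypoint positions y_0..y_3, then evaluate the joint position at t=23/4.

y_0 = S_0(0) = a_0 = 3
y_1 = S_1(0) = a_1 = -2
y_2 = S_2(0) = a_2 = 4
y_3 = S_2(1) = -3
t_q=23/4 is in segment 2 (τ=3/4); S_2(τ)=-355/448

y_0=3 y_1=-2 y_2=4 y_3=-3
S(23/4) = -355/448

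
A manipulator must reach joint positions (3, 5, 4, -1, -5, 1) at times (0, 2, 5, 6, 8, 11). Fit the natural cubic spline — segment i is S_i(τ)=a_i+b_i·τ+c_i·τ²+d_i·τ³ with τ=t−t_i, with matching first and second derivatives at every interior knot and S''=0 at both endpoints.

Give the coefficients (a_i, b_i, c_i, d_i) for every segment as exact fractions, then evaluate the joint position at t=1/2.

  seg 0: a=3 b=44/51 c=0 d=7/204
  seg 1: a=5 b=65/51 c=7/34 d=-227/918
  seg 2: a=4 b=-25/6 c=-103/51 d=121/102
  seg 3: a=-1 b=-79/17 c=157/102 d=-11/102
  seg 4: a=-5 b=11/51 c=91/102 d=-91/918
S(1/2) = 1869/544

Δ: Δ0=1, Δ1=-1/3, Δ2=-5, Δ3=-2, Δ4=2
row 1: diag=10, rhs=-8; c'=3/10, d'=-4/5
row 2: denom=8−3·3/10=71/10; d'=(-28−3·-4/5)/(71/10)=-256/71
row 3: denom=6−1·10/71=416/71; d'=(18−1·-256/71)/(416/71)=59/16
row 4: denom=10−2·71/208=969/104; d'=(24−2·59/16)/(969/104)=91/51
back: M4=91/51
back: M3=59/16−71/208·91/51=157/51
back: M2=-256/71−10/71·157/51=-206/51
back: M1=-4/5−3/10·-206/51=7/17
M: M0=0, M1=7/17, M2=-206/51, M3=157/51, M4=91/51, M5=0
seg 0: a=3, c=M0/2=0, d=(M1−M0)/(6·2)=7/204, b=Δ0−h0·(2M0+M1)/6=44/51
seg 1: a=5, c=M1/2=7/34, d=(M2−M1)/(6·3)=-227/918, b=Δ1−h1·(2M1+M2)/6=65/51
seg 2: a=4, c=M2/2=-103/51, d=(M3−M2)/(6·1)=121/102, b=Δ2−h2·(2M2+M3)/6=-25/6
seg 3: a=-1, c=M3/2=157/102, d=(M4−M3)/(6·2)=-11/102, b=Δ3−h3·(2M3+M4)/6=-79/17
seg 4: a=-5, c=M4/2=91/102, d=(M5−M4)/(6·3)=-91/918, b=Δ4−h4·(2M4+M5)/6=11/51
t_q=1/2 → seg 0, τ=1/2; S=3+44/51·τ+0·τ²+7/204·τ³=1869/544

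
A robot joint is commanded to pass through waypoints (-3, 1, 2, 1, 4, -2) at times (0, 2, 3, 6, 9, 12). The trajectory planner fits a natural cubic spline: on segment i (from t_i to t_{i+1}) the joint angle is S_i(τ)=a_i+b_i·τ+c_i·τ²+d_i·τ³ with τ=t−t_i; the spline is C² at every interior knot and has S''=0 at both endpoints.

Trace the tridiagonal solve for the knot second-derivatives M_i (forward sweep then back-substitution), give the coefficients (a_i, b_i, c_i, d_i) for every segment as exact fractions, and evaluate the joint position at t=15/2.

Δ: Δ0=2, Δ1=1, Δ2=-1/3, Δ3=1, Δ4=-2
row 1: diag=6, rhs=-6; c'=1/6, d'=-1
row 2: denom=8−1·1/6=47/6; d'=(-8−1·-1)/(47/6)=-42/47
row 3: denom=12−3·18/47=510/47; d'=(8−3·-42/47)/(510/47)=251/255
row 4: denom=12−3·47/170=1899/170; d'=(-18−3·251/255)/(1899/170)=-3562/1899
back: M4=-3562/1899
back: M3=251/255−47/170·-3562/1899=2854/1899
back: M2=-42/47−18/47·2854/1899=-310/211
back: M1=-1−1/6·-310/211=-478/633
M: M0=0, M1=-478/633, M2=-310/211, M3=2854/1899, M4=-3562/1899, M5=0
seg 0: a=-3, c=M0/2=0, d=(M1−M0)/(6·2)=-239/3798, b=Δ0−h0·(2M0+M1)/6=4276/1899
seg 1: a=1, c=M1/2=-239/633, d=(M2−M1)/(6·1)=-226/1899, b=Δ1−h1·(2M1+M2)/6=2842/1899
seg 2: a=2, c=M2/2=-155/211, d=(M3−M2)/(6·3)=2822/17091, b=Δ2−h2·(2M2+M3)/6=730/1899
seg 3: a=1, c=M3/2=1427/1899, d=(M4−M3)/(6·3)=-3208/17091, b=Δ3−h3·(2M3+M4)/6=826/1899
seg 4: a=4, c=M4/2=-1781/1899, d=(M5−M4)/(6·3)=1781/17091, b=Δ4−h4·(2M4+M5)/6=-236/1899
t_q=15/2 → seg 3, τ=3/2; S=1+826/1899·τ+1427/1899·τ²+-3208/17091·τ³=2287/844

  seg 0: a=-3 b=4276/1899 c=0 d=-239/3798
  seg 1: a=1 b=2842/1899 c=-239/633 d=-226/1899
  seg 2: a=2 b=730/1899 c=-155/211 d=2822/17091
  seg 3: a=1 b=826/1899 c=1427/1899 d=-3208/17091
  seg 4: a=4 b=-236/1899 c=-1781/1899 d=1781/17091
S(15/2) = 2287/844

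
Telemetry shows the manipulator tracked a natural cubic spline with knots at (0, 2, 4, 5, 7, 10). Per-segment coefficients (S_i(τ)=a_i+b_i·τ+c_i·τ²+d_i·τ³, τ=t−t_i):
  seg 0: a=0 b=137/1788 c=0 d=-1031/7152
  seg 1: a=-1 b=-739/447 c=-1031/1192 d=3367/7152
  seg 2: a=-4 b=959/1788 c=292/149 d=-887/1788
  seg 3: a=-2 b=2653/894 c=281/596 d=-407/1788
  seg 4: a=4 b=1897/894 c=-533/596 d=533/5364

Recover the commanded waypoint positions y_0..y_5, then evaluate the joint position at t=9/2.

y_0 = S_0(0) = a_0 = 0
y_1 = S_1(0) = a_1 = -1
y_2 = S_2(0) = a_2 = -4
y_3 = S_3(0) = a_3 = -2
y_4 = S_4(0) = a_4 = 4
y_5 = S_4(3) = 5
t_q=9/2 is in segment 2 (τ=1/2); S_2(τ)=-15753/4768

y_0=0 y_1=-1 y_2=-4 y_3=-2 y_4=4 y_5=5
S(9/2) = -15753/4768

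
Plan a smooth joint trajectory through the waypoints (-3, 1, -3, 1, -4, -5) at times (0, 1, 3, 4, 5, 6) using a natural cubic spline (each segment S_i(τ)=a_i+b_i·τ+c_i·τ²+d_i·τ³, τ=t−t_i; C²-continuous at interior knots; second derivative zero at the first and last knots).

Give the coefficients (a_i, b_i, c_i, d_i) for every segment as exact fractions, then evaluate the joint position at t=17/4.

  seg 0: a=-3 b=325/57 c=0 d=-97/57
  seg 1: a=1 b=34/57 c=-97/19 d=217/114
  seg 2: a=-3 b=172/57 c=120/19 d=-16/3
  seg 3: a=1 b=-20/57 c=-184/19 d=287/57
  seg 4: a=-4 b=-263/57 c=103/19 d=-103/57
S(17/4) = 469/1216

Δ: Δ0=4, Δ1=-2, Δ2=4, Δ3=-5, Δ4=-1
row 1: diag=6, rhs=-36; c'=1/3, d'=-6
row 2: denom=6−2·1/3=16/3; d'=(36−2·-6)/(16/3)=9
row 3: denom=4−1·3/16=61/16; d'=(-54−1·9)/(61/16)=-1008/61
row 4: denom=4−1·16/61=228/61; d'=(24−1·-1008/61)/(228/61)=206/19
back: M4=206/19
back: M3=-1008/61−16/61·206/19=-368/19
back: M2=9−3/16·-368/19=240/19
back: M1=-6−1/3·240/19=-194/19
M: M0=0, M1=-194/19, M2=240/19, M3=-368/19, M4=206/19, M5=0
seg 0: a=-3, c=M0/2=0, d=(M1−M0)/(6·1)=-97/57, b=Δ0−h0·(2M0+M1)/6=325/57
seg 1: a=1, c=M1/2=-97/19, d=(M2−M1)/(6·2)=217/114, b=Δ1−h1·(2M1+M2)/6=34/57
seg 2: a=-3, c=M2/2=120/19, d=(M3−M2)/(6·1)=-16/3, b=Δ2−h2·(2M2+M3)/6=172/57
seg 3: a=1, c=M3/2=-184/19, d=(M4−M3)/(6·1)=287/57, b=Δ3−h3·(2M3+M4)/6=-20/57
seg 4: a=-4, c=M4/2=103/19, d=(M5−M4)/(6·1)=-103/57, b=Δ4−h4·(2M4+M5)/6=-263/57
t_q=17/4 → seg 3, τ=1/4; S=1+-20/57·τ+-184/19·τ²+287/57·τ³=469/1216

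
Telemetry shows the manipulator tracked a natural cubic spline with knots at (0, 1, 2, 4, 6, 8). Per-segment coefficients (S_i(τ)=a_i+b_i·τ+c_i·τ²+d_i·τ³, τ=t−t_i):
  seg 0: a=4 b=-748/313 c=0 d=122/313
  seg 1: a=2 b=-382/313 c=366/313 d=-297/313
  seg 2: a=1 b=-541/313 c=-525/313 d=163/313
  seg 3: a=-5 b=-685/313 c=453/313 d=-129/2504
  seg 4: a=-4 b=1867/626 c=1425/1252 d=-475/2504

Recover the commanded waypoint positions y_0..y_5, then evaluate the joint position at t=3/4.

y_0 = S_0(0) = a_0 = 4
y_1 = S_1(0) = a_1 = 2
y_2 = S_2(0) = a_2 = 1
y_3 = S_3(0) = a_3 = -5
y_4 = S_4(0) = a_4 = -4
y_5 = S_4(2) = 5
t_q=3/4 is in segment 0 (τ=3/4); S_0(τ)=23759/10016

y_0=4 y_1=2 y_2=1 y_3=-5 y_4=-4 y_5=5
S(3/4) = 23759/10016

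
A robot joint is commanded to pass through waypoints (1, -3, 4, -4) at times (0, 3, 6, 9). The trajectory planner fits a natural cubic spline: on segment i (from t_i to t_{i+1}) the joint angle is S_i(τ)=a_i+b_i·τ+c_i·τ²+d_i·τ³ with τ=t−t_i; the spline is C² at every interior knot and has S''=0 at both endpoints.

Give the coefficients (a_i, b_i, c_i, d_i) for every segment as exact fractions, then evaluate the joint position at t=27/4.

  seg 0: a=1 b=-119/45 c=0 d=59/405
  seg 1: a=-3 b=58/45 c=59/45 d=-26/81
  seg 2: a=4 b=22/45 c=-71/45 d=71/405
S(27/4) = 1137/320

Δ: Δ0=-4/3, Δ1=7/3, Δ2=-8/3
row 1: diag=12, rhs=22; c'=1/4, d'=11/6
row 2: denom=12−3·1/4=45/4; d'=(-30−3·11/6)/(45/4)=-142/45
back: M2=-142/45
back: M1=11/6−1/4·-142/45=118/45
M: M0=0, M1=118/45, M2=-142/45, M3=0
seg 0: a=1, c=M0/2=0, d=(M1−M0)/(6·3)=59/405, b=Δ0−h0·(2M0+M1)/6=-119/45
seg 1: a=-3, c=M1/2=59/45, d=(M2−M1)/(6·3)=-26/81, b=Δ1−h1·(2M1+M2)/6=58/45
seg 2: a=4, c=M2/2=-71/45, d=(M3−M2)/(6·3)=71/405, b=Δ2−h2·(2M2+M3)/6=22/45
t_q=27/4 → seg 2, τ=3/4; S=4+22/45·τ+-71/45·τ²+71/405·τ³=1137/320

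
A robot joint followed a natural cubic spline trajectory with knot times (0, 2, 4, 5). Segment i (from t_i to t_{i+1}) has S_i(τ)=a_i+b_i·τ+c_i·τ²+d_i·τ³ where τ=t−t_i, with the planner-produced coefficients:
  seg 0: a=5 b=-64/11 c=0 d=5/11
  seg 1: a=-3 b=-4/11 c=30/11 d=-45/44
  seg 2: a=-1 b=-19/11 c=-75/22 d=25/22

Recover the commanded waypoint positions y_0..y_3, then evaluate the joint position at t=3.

y_0 = S_0(0) = a_0 = 5
y_1 = S_1(0) = a_1 = -3
y_2 = S_2(0) = a_2 = -1
y_3 = S_2(1) = -5
t_q=3 is in segment 1 (τ=1); S_1(τ)=-73/44

y_0=5 y_1=-3 y_2=-1 y_3=-5
S(3) = -73/44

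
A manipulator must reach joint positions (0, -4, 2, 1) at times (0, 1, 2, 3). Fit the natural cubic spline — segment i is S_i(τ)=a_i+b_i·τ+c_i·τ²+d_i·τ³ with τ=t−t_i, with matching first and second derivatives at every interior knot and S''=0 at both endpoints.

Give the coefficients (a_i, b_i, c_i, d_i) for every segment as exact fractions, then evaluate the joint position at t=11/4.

  seg 0: a=0 b=-107/15 c=0 d=47/15
  seg 1: a=-4 b=34/15 c=47/5 d=-17/3
  seg 2: a=2 b=61/15 c=-38/5 d=38/15
S(11/4) = 59/32

Δ: Δ0=-4, Δ1=6, Δ2=-1
row 1: diag=4, rhs=60; c'=1/4, d'=15
row 2: denom=4−1·1/4=15/4; d'=(-42−1·15)/(15/4)=-76/5
back: M2=-76/5
back: M1=15−1/4·-76/5=94/5
M: M0=0, M1=94/5, M2=-76/5, M3=0
seg 0: a=0, c=M0/2=0, d=(M1−M0)/(6·1)=47/15, b=Δ0−h0·(2M0+M1)/6=-107/15
seg 1: a=-4, c=M1/2=47/5, d=(M2−M1)/(6·1)=-17/3, b=Δ1−h1·(2M1+M2)/6=34/15
seg 2: a=2, c=M2/2=-38/5, d=(M3−M2)/(6·1)=38/15, b=Δ2−h2·(2M2+M3)/6=61/15
t_q=11/4 → seg 2, τ=3/4; S=2+61/15·τ+-38/5·τ²+38/15·τ³=59/32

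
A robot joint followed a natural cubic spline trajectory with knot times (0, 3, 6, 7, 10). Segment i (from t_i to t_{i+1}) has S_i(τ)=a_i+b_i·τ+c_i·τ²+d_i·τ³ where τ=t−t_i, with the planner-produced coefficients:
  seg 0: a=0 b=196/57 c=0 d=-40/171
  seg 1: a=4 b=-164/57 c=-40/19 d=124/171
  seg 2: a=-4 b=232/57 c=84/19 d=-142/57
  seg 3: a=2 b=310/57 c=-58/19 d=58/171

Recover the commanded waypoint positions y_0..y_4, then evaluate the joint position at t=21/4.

y_0 = S_0(0) = a_0 = 0
y_1 = S_1(0) = a_1 = 4
y_2 = S_2(0) = a_2 = -4
y_3 = S_3(0) = a_3 = 2
y_4 = S_3(3) = 0
t_q=21/4 is in segment 1 (τ=9/4); S_1(τ)=-1481/304

y_0=0 y_1=4 y_2=-4 y_3=2 y_4=0
S(21/4) = -1481/304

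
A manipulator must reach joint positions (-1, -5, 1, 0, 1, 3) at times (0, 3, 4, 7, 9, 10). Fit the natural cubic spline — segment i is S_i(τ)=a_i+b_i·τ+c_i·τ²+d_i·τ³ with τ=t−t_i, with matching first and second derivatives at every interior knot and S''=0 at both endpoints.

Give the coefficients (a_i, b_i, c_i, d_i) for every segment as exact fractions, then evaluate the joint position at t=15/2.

Δ: Δ0=-4/3, Δ1=6, Δ2=-1/3, Δ3=1/2, Δ4=2
row 1: diag=8, rhs=44; c'=1/8, d'=11/2
row 2: denom=8−1·1/8=63/8; d'=(-38−1·11/2)/(63/8)=-116/21
row 3: denom=10−3·8/21=62/7; d'=(5−3·-116/21)/(62/7)=151/62
row 4: denom=6−2·7/31=172/31; d'=(9−2·151/62)/(172/31)=32/43
back: M4=32/43
back: M3=151/62−7/31·32/43=195/86
back: M2=-116/21−8/21·195/86=-824/129
back: M1=11/2−1/8·-824/129=1625/258
M: M0=0, M1=1625/258, M2=-824/129, M3=195/86, M4=32/43, M5=0
seg 0: a=-1, c=M0/2=0, d=(M1−M0)/(6·3)=1625/4644, b=Δ0−h0·(2M0+M1)/6=-771/172
seg 1: a=-5, c=M1/2=1625/516, d=(M2−M1)/(6·1)=-1091/516, b=Δ1−h1·(2M1+M2)/6=427/86
seg 2: a=1, c=M2/2=-412/129, d=(M3−M2)/(6·3)=2233/4644, b=Δ2−h2·(2M2+M3)/6=2539/516
seg 3: a=0, c=M3/2=195/172, d=(M4−M3)/(6·2)=-131/1032, b=Δ3−h3·(2M3+M4)/6=-325/258
seg 4: a=1, c=M4/2=16/43, d=(M5−M4)/(6·1)=-16/129, b=Δ4−h4·(2M4+M5)/6=226/129
t_q=15/2 → seg 3, τ=1/2; S=0+-325/258·τ+195/172·τ²+-131/1032·τ³=-997/2752

  seg 0: a=-1 b=-771/172 c=0 d=1625/4644
  seg 1: a=-5 b=427/86 c=1625/516 d=-1091/516
  seg 2: a=1 b=2539/516 c=-412/129 d=2233/4644
  seg 3: a=0 b=-325/258 c=195/172 d=-131/1032
  seg 4: a=1 b=226/129 c=16/43 d=-16/129
S(15/2) = -997/2752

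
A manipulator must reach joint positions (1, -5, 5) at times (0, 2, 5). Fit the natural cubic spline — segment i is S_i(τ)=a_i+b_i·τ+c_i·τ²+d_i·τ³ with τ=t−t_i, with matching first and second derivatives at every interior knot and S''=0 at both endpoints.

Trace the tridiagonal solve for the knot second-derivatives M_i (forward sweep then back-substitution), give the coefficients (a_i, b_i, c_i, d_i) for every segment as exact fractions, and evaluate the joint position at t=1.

  seg 0: a=1 b=-64/15 c=0 d=19/60
  seg 1: a=-5 b=-7/15 c=19/10 d=-19/90
S(1) = -59/20

Δ: Δ0=-3, Δ1=10/3
row 1: diag=10, rhs=38; c'=3/10, d'=19/5
back: M1=19/5
M: M0=0, M1=19/5, M2=0
seg 0: a=1, c=M0/2=0, d=(M1−M0)/(6·2)=19/60, b=Δ0−h0·(2M0+M1)/6=-64/15
seg 1: a=-5, c=M1/2=19/10, d=(M2−M1)/(6·3)=-19/90, b=Δ1−h1·(2M1+M2)/6=-7/15
t_q=1 → seg 0, τ=1; S=1+-64/15·τ+0·τ²+19/60·τ³=-59/20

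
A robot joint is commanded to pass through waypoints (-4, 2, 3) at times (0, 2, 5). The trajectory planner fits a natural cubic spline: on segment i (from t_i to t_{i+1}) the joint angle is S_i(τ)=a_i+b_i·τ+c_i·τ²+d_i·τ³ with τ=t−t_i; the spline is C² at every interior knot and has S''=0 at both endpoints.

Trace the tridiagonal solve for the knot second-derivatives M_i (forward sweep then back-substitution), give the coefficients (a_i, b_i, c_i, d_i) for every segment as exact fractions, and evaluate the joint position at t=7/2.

Δ: Δ0=3, Δ1=1/3
row 1: diag=10, rhs=-16; c'=3/10, d'=-8/5
back: M1=-8/5
M: M0=0, M1=-8/5, M2=0
seg 0: a=-4, c=M0/2=0, d=(M1−M0)/(6·2)=-2/15, b=Δ0−h0·(2M0+M1)/6=53/15
seg 1: a=2, c=M1/2=-4/5, d=(M2−M1)/(6·3)=4/45, b=Δ1−h1·(2M1+M2)/6=29/15
t_q=7/2 → seg 1, τ=3/2; S=2+29/15·τ+-4/5·τ²+4/45·τ³=17/5

  seg 0: a=-4 b=53/15 c=0 d=-2/15
  seg 1: a=2 b=29/15 c=-4/5 d=4/45
S(7/2) = 17/5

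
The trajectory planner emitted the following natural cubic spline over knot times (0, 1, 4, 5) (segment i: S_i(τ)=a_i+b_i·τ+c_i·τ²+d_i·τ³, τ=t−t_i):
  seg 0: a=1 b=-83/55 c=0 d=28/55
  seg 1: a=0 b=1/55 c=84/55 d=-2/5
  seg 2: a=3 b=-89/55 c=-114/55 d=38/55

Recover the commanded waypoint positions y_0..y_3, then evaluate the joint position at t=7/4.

y_0=1 y_1=0 y_2=3 y_3=0
S(7/4) = 1239/1760

y_0 = S_0(0) = a_0 = 1
y_1 = S_1(0) = a_1 = 0
y_2 = S_2(0) = a_2 = 3
y_3 = S_2(1) = 0
t_q=7/4 is in segment 1 (τ=3/4); S_1(τ)=1239/1760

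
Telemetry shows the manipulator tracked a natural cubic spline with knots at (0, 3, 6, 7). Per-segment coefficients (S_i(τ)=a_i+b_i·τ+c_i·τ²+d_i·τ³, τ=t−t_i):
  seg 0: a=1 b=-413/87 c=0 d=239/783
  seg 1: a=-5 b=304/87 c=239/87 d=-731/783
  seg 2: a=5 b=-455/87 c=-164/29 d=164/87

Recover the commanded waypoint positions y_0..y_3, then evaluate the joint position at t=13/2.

y_0=1 y_1=-5 y_2=5 y_3=-4
S(13/2) = 35/29

y_0 = S_0(0) = a_0 = 1
y_1 = S_1(0) = a_1 = -5
y_2 = S_2(0) = a_2 = 5
y_3 = S_2(1) = -4
t_q=13/2 is in segment 2 (τ=1/2); S_2(τ)=35/29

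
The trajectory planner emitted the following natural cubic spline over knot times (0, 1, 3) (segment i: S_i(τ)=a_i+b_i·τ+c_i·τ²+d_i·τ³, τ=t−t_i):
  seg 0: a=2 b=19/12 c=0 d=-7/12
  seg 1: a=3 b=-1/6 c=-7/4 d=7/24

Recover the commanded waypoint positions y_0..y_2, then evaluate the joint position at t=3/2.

y_0=2 y_1=3 y_2=-2
S(3/2) = 161/64

y_0 = S_0(0) = a_0 = 2
y_1 = S_1(0) = a_1 = 3
y_2 = S_1(2) = -2
t_q=3/2 is in segment 1 (τ=1/2); S_1(τ)=161/64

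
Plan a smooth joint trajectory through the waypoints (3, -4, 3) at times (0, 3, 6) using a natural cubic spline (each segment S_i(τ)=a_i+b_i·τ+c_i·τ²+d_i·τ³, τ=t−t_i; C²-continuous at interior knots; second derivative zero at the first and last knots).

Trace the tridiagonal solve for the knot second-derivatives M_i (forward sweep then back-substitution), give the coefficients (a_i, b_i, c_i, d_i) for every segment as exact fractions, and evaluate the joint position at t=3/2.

Δ: Δ0=-7/3, Δ1=7/3
row 1: diag=12, rhs=28; c'=1/4, d'=7/3
back: M1=7/3
M: M0=0, M1=7/3, M2=0
seg 0: a=3, c=M0/2=0, d=(M1−M0)/(6·3)=7/54, b=Δ0−h0·(2M0+M1)/6=-7/2
seg 1: a=-4, c=M1/2=7/6, d=(M2−M1)/(6·3)=-7/54, b=Δ1−h1·(2M1+M2)/6=0
t_q=3/2 → seg 0, τ=3/2; S=3+-7/2·τ+0·τ²+7/54·τ³=-29/16

  seg 0: a=3 b=-7/2 c=0 d=7/54
  seg 1: a=-4 b=0 c=7/6 d=-7/54
S(3/2) = -29/16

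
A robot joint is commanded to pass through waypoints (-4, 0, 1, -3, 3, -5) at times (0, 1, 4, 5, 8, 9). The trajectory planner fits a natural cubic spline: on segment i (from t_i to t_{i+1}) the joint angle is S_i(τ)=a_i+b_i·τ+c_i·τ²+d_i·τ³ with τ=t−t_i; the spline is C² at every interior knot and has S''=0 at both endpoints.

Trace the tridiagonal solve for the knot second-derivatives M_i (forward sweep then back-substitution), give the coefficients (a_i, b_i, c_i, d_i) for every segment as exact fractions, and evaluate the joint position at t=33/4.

  seg 0: a=-4 b=12479/2961 c=0 d=-635/2961
  seg 1: a=0 b=10574/2961 c=-635/987 d=-3872/26649
  seg 2: a=1 b=-12472/2961 c=-5777/2961 d=305/141
  seg 3: a=-3 b=-4811/2961 c=13438/2961 d=-29581/26649
  seg 4: a=3 b=-12926/2961 c=-5381/987 d=5381/2961
S(33/4) = 14405/9024

Δ: Δ0=4, Δ1=1/3, Δ2=-4, Δ3=2, Δ4=-8
row 1: diag=8, rhs=-22; c'=3/8, d'=-11/4
row 2: denom=8−3·3/8=55/8; d'=(-26−3·-11/4)/(55/8)=-142/55
row 3: denom=8−1·8/55=432/55; d'=(36−1·-142/55)/(432/55)=1061/216
row 4: denom=8−3·55/144=329/48; d'=(-60−3·1061/216)/(329/48)=-10762/987
back: M4=-10762/987
back: M3=1061/216−55/144·-10762/987=26876/2961
back: M2=-142/55−8/55·26876/2961=-11554/2961
back: M1=-11/4−3/8·-11554/2961=-1270/987
M: M0=0, M1=-1270/987, M2=-11554/2961, M3=26876/2961, M4=-10762/987, M5=0
seg 0: a=-4, c=M0/2=0, d=(M1−M0)/(6·1)=-635/2961, b=Δ0−h0·(2M0+M1)/6=12479/2961
seg 1: a=0, c=M1/2=-635/987, d=(M2−M1)/(6·3)=-3872/26649, b=Δ1−h1·(2M1+M2)/6=10574/2961
seg 2: a=1, c=M2/2=-5777/2961, d=(M3−M2)/(6·1)=305/141, b=Δ2−h2·(2M2+M3)/6=-12472/2961
seg 3: a=-3, c=M3/2=13438/2961, d=(M4−M3)/(6·3)=-29581/26649, b=Δ3−h3·(2M3+M4)/6=-4811/2961
seg 4: a=3, c=M4/2=-5381/987, d=(M5−M4)/(6·1)=5381/2961, b=Δ4−h4·(2M4+M5)/6=-12926/2961
t_q=33/4 → seg 4, τ=1/4; S=3+-12926/2961·τ+-5381/987·τ²+5381/2961·τ³=14405/9024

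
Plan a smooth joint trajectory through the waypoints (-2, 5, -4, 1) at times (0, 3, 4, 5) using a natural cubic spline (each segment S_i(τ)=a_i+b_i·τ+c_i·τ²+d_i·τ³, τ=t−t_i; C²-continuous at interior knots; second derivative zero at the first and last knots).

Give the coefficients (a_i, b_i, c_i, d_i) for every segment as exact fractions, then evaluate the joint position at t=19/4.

Δ: Δ0=7/3, Δ1=-9, Δ2=5
row 1: diag=8, rhs=-68; c'=1/8, d'=-17/2
row 2: denom=4−1·1/8=31/8; d'=(84−1·-17/2)/(31/8)=740/31
back: M2=740/31
back: M1=-17/2−1/8·740/31=-356/31
M: M0=0, M1=-356/31, M2=740/31, M3=0
seg 0: a=-2, c=M0/2=0, d=(M1−M0)/(6·3)=-178/279, b=Δ0−h0·(2M0+M1)/6=751/93
seg 1: a=5, c=M1/2=-178/31, d=(M2−M1)/(6·1)=548/93, b=Δ1−h1·(2M1+M2)/6=-851/93
seg 2: a=-4, c=M2/2=370/31, d=(M3−M2)/(6·1)=-370/93, b=Δ2−h2·(2M2+M3)/6=-275/93
t_q=19/4 → seg 2, τ=3/4; S=-4+-275/93·τ+370/31·τ²+-370/93·τ³=-1173/992

  seg 0: a=-2 b=751/93 c=0 d=-178/279
  seg 1: a=5 b=-851/93 c=-178/31 d=548/93
  seg 2: a=-4 b=-275/93 c=370/31 d=-370/93
S(19/4) = -1173/992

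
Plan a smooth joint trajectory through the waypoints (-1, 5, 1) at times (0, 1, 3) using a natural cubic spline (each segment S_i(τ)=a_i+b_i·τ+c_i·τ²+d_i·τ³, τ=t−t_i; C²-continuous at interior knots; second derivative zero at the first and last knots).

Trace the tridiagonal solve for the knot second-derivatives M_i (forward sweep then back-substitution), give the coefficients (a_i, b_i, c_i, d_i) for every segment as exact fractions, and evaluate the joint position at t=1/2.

Δ: Δ0=6, Δ1=-2
row 1: diag=6, rhs=-48; c'=1/3, d'=-8
back: M1=-8
M: M0=0, M1=-8, M2=0
seg 0: a=-1, c=M0/2=0, d=(M1−M0)/(6·1)=-4/3, b=Δ0−h0·(2M0+M1)/6=22/3
seg 1: a=5, c=M1/2=-4, d=(M2−M1)/(6·2)=2/3, b=Δ1−h1·(2M1+M2)/6=10/3
t_q=1/2 → seg 0, τ=1/2; S=-1+22/3·τ+0·τ²+-4/3·τ³=5/2

  seg 0: a=-1 b=22/3 c=0 d=-4/3
  seg 1: a=5 b=10/3 c=-4 d=2/3
S(1/2) = 5/2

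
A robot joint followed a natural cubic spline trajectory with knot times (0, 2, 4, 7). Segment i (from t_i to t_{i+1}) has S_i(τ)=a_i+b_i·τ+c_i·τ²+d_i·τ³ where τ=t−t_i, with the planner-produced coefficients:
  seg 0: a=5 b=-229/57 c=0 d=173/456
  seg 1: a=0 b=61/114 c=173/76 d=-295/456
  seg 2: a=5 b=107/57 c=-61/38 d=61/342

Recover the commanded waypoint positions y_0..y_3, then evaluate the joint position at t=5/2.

y_0=5 y_1=0 y_2=5 y_3=1
S(5/2) = 919/1216

y_0 = S_0(0) = a_0 = 5
y_1 = S_1(0) = a_1 = 0
y_2 = S_2(0) = a_2 = 5
y_3 = S_2(3) = 1
t_q=5/2 is in segment 1 (τ=1/2); S_1(τ)=919/1216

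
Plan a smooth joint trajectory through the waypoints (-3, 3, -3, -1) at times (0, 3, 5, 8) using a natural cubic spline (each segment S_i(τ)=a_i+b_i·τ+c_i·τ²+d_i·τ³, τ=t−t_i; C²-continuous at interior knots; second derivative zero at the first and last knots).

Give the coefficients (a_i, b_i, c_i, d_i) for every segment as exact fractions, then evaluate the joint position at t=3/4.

Δ: Δ0=2, Δ1=-3, Δ2=2/3
row 1: diag=10, rhs=-30; c'=1/5, d'=-3
row 2: denom=10−2·1/5=48/5; d'=(22−2·-3)/(48/5)=35/12
back: M2=35/12
back: M1=-3−1/5·35/12=-43/12
M: M0=0, M1=-43/12, M2=35/12, M3=0
seg 0: a=-3, c=M0/2=0, d=(M1−M0)/(6·3)=-43/216, b=Δ0−h0·(2M0+M1)/6=91/24
seg 1: a=3, c=M1/2=-43/24, d=(M2−M1)/(6·2)=13/24, b=Δ1−h1·(2M1+M2)/6=-19/12
seg 2: a=-3, c=M2/2=35/24, d=(M3−M2)/(6·3)=-35/216, b=Δ2−h2·(2M2+M3)/6=-9/4
t_q=3/4 → seg 0, τ=3/4; S=-3+91/24·τ+0·τ²+-43/216·τ³=-123/512

  seg 0: a=-3 b=91/24 c=0 d=-43/216
  seg 1: a=3 b=-19/12 c=-43/24 d=13/24
  seg 2: a=-3 b=-9/4 c=35/24 d=-35/216
S(3/4) = -123/512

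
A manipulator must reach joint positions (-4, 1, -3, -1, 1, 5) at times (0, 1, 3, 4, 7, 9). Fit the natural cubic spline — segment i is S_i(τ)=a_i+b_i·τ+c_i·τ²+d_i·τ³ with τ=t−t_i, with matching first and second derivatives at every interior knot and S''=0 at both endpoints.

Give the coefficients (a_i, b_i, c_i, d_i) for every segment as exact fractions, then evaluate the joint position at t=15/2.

  seg 0: a=-4 b=10931/1659 c=0 d=-2636/1659
  seg 1: a=1 b=3023/1659 c=-2636/553 d=9475/6636
  seg 2: a=-3 b=-184/1659 c=4203/1106 d=-5605/3318
  seg 3: a=-1 b=8035/3318 c=-701/553 d=755/3318
  seg 4: a=1 b=1592/1659 c=863/1106 d=-863/6636
S(15/2) = 4193/2528

Δ: Δ0=5, Δ1=-2, Δ2=2, Δ3=2/3, Δ4=2
row 1: diag=6, rhs=-42; c'=1/3, d'=-7
row 2: denom=6−2·1/3=16/3; d'=(24−2·-7)/(16/3)=57/8
row 3: denom=8−1·3/16=125/16; d'=(-8−1·57/8)/(125/16)=-242/125
row 4: denom=10−3·48/125=1106/125; d'=(8−3·-242/125)/(1106/125)=863/553
back: M4=863/553
back: M3=-242/125−48/125·863/553=-1402/553
back: M2=57/8−3/16·-1402/553=4203/553
back: M1=-7−1/3·4203/553=-5272/553
M: M0=0, M1=-5272/553, M2=4203/553, M3=-1402/553, M4=863/553, M5=0
seg 0: a=-4, c=M0/2=0, d=(M1−M0)/(6·1)=-2636/1659, b=Δ0−h0·(2M0+M1)/6=10931/1659
seg 1: a=1, c=M1/2=-2636/553, d=(M2−M1)/(6·2)=9475/6636, b=Δ1−h1·(2M1+M2)/6=3023/1659
seg 2: a=-3, c=M2/2=4203/1106, d=(M3−M2)/(6·1)=-5605/3318, b=Δ2−h2·(2M2+M3)/6=-184/1659
seg 3: a=-1, c=M3/2=-701/553, d=(M4−M3)/(6·3)=755/3318, b=Δ3−h3·(2M3+M4)/6=8035/3318
seg 4: a=1, c=M4/2=863/1106, d=(M5−M4)/(6·2)=-863/6636, b=Δ4−h4·(2M4+M5)/6=1592/1659
t_q=15/2 → seg 4, τ=1/2; S=1+1592/1659·τ+863/1106·τ²+-863/6636·τ³=4193/2528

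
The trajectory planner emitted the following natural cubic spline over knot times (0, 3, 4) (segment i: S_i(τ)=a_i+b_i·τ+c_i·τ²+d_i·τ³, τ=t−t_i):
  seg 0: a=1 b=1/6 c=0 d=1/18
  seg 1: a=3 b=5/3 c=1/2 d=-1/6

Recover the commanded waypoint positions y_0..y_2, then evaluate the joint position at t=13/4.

y_0 = S_0(0) = a_0 = 1
y_1 = S_1(0) = a_1 = 3
y_2 = S_1(1) = 5
t_q=13/4 is in segment 1 (τ=1/4); S_1(τ)=441/128

y_0=1 y_1=3 y_2=5
S(13/4) = 441/128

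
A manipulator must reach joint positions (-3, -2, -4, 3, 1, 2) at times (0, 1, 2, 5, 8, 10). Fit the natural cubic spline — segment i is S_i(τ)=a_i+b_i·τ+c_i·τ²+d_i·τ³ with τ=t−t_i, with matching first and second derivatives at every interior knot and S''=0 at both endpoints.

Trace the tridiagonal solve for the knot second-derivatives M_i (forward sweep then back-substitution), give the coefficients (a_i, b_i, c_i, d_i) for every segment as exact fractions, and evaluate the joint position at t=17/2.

  seg 0: a=-3 b=12113/6162 c=0 d=-5951/6162
  seg 1: a=-2 b=-2870/3081 c=-5951/2054 d=11269/6162
  seg 2: a=-4 b=-7639/6162 c=2659/1027 d=-8615/18486
  seg 3: a=3 b=5275/3081 c=-3297/2054 d=385/1422
  seg 4: a=1 b=-3751/6162 c=854/1027 d=-427/3081
S(17/2) = 7281/8216

Δ: Δ0=1, Δ1=-2, Δ2=7/3, Δ3=-2/3, Δ4=1/2
row 1: diag=4, rhs=-18; c'=1/4, d'=-9/2
row 2: denom=8−1·1/4=31/4; d'=(26−1·-9/2)/(31/4)=122/31
row 3: denom=12−3·12/31=336/31; d'=(-18−3·122/31)/(336/31)=-11/4
row 4: denom=10−3·31/112=1027/112; d'=(7−3·-11/4)/(1027/112)=1708/1027
back: M4=1708/1027
back: M3=-11/4−31/112·1708/1027=-3297/1027
back: M2=122/31−12/31·-3297/1027=5318/1027
back: M1=-9/2−1/4·5318/1027=-5951/1027
M: M0=0, M1=-5951/1027, M2=5318/1027, M3=-3297/1027, M4=1708/1027, M5=0
seg 0: a=-3, c=M0/2=0, d=(M1−M0)/(6·1)=-5951/6162, b=Δ0−h0·(2M0+M1)/6=12113/6162
seg 1: a=-2, c=M1/2=-5951/2054, d=(M2−M1)/(6·1)=11269/6162, b=Δ1−h1·(2M1+M2)/6=-2870/3081
seg 2: a=-4, c=M2/2=2659/1027, d=(M3−M2)/(6·3)=-8615/18486, b=Δ2−h2·(2M2+M3)/6=-7639/6162
seg 3: a=3, c=M3/2=-3297/2054, d=(M4−M3)/(6·3)=385/1422, b=Δ3−h3·(2M3+M4)/6=5275/3081
seg 4: a=1, c=M4/2=854/1027, d=(M5−M4)/(6·2)=-427/3081, b=Δ4−h4·(2M4+M5)/6=-3751/6162
t_q=17/2 → seg 4, τ=1/2; S=1+-3751/6162·τ+854/1027·τ²+-427/3081·τ³=7281/8216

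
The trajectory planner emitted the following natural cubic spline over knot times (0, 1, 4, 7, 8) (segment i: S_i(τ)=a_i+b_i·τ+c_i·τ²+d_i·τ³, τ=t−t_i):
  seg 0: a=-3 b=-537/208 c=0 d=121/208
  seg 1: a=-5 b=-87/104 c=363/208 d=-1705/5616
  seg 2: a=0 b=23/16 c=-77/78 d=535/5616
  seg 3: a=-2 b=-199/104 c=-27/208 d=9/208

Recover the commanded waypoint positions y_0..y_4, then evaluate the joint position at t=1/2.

y_0=-3 y_1=-5 y_2=0 y_3=-2 y_4=-4
S(1/2) = -7019/1664

y_0 = S_0(0) = a_0 = -3
y_1 = S_1(0) = a_1 = -5
y_2 = S_2(0) = a_2 = 0
y_3 = S_3(0) = a_3 = -2
y_4 = S_3(1) = -4
t_q=1/2 is in segment 0 (τ=1/2); S_0(τ)=-7019/1664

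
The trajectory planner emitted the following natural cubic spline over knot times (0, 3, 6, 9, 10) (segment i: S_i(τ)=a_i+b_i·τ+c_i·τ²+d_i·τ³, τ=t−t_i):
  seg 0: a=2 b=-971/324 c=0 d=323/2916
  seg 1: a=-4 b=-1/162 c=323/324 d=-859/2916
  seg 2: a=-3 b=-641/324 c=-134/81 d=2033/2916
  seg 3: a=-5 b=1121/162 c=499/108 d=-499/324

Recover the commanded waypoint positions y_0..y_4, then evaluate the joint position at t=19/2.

y_0 = S_0(0) = a_0 = 2
y_1 = S_1(0) = a_1 = -4
y_2 = S_2(0) = a_2 = -3
y_3 = S_3(0) = a_3 = -5
y_4 = S_3(1) = 5
t_q=19/2 is in segment 3 (τ=1/2); S_3(τ)=-499/864

y_0=2 y_1=-4 y_2=-3 y_3=-5 y_4=5
S(19/2) = -499/864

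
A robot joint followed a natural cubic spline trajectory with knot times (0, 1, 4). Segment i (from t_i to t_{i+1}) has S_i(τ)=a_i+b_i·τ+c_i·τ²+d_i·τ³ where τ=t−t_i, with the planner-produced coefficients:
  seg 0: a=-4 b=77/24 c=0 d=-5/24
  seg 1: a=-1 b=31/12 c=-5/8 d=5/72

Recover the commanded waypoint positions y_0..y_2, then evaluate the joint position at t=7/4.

y_0 = S_0(0) = a_0 = -4
y_1 = S_1(0) = a_1 = -1
y_2 = S_1(3) = 3
t_q=7/4 is in segment 1 (τ=3/4); S_1(τ)=315/512

y_0=-4 y_1=-1 y_2=3
S(7/4) = 315/512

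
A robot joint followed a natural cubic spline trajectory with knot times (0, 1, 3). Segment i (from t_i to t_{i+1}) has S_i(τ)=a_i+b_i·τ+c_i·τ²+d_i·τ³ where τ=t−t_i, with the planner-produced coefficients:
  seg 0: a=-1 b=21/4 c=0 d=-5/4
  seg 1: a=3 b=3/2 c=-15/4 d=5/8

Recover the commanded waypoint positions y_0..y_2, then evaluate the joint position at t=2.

y_0 = S_0(0) = a_0 = -1
y_1 = S_1(0) = a_1 = 3
y_2 = S_1(2) = -4
t_q=2 is in segment 1 (τ=1); S_1(τ)=11/8

y_0=-1 y_1=3 y_2=-4
S(2) = 11/8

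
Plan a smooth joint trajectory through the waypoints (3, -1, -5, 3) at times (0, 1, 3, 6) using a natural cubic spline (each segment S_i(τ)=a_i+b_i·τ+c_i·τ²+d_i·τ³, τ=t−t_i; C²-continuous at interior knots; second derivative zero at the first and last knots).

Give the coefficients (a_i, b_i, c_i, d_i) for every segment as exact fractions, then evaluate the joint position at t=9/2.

  seg 0: a=3 b=-88/21 c=0 d=4/21
  seg 1: a=-1 b=-76/21 c=4/7 d=5/42
  seg 2: a=-5 b=2/21 c=9/7 d=-1/7
S(9/2) = -137/56

Δ: Δ0=-4, Δ1=-2, Δ2=8/3
row 1: diag=6, rhs=12; c'=1/3, d'=2
row 2: denom=10−2·1/3=28/3; d'=(28−2·2)/(28/3)=18/7
back: M2=18/7
back: M1=2−1/3·18/7=8/7
M: M0=0, M1=8/7, M2=18/7, M3=0
seg 0: a=3, c=M0/2=0, d=(M1−M0)/(6·1)=4/21, b=Δ0−h0·(2M0+M1)/6=-88/21
seg 1: a=-1, c=M1/2=4/7, d=(M2−M1)/(6·2)=5/42, b=Δ1−h1·(2M1+M2)/6=-76/21
seg 2: a=-5, c=M2/2=9/7, d=(M3−M2)/(6·3)=-1/7, b=Δ2−h2·(2M2+M3)/6=2/21
t_q=9/2 → seg 2, τ=3/2; S=-5+2/21·τ+9/7·τ²+-1/7·τ³=-137/56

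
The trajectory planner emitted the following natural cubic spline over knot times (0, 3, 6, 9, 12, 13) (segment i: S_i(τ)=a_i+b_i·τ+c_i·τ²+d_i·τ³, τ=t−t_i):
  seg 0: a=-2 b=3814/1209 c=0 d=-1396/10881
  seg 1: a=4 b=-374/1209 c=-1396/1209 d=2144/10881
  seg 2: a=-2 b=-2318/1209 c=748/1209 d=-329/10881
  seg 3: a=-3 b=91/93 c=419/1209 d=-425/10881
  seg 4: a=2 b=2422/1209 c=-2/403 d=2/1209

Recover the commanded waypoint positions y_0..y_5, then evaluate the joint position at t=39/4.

y_0 = S_0(0) = a_0 = -2
y_1 = S_1(0) = a_1 = 4
y_2 = S_2(0) = a_2 = -2
y_3 = S_3(0) = a_3 = -3
y_4 = S_4(0) = a_4 = 2
y_5 = S_4(1) = 4
t_q=39/4 is in segment 3 (τ=3/4); S_3(τ)=-53845/25792

y_0=-2 y_1=4 y_2=-2 y_3=-3 y_4=2 y_5=4
S(39/4) = -53845/25792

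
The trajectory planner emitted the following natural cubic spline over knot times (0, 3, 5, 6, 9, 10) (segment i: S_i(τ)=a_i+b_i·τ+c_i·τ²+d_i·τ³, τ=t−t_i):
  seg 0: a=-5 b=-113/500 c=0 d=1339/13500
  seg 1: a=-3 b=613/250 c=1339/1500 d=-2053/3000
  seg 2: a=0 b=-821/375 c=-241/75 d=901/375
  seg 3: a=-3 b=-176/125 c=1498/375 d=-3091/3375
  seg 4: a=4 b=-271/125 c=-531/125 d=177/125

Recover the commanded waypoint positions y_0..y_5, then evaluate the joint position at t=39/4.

y_0 = S_0(0) = a_0 = -5
y_1 = S_1(0) = a_1 = -3
y_2 = S_2(0) = a_2 = 0
y_3 = S_3(0) = a_3 = -3
y_4 = S_4(0) = a_4 = 4
y_5 = S_4(1) = -1
t_q=39/4 is in segment 4 (τ=3/4); S_4(τ)=931/1600

y_0=-5 y_1=-3 y_2=0 y_3=-3 y_4=4 y_5=-1
S(39/4) = 931/1600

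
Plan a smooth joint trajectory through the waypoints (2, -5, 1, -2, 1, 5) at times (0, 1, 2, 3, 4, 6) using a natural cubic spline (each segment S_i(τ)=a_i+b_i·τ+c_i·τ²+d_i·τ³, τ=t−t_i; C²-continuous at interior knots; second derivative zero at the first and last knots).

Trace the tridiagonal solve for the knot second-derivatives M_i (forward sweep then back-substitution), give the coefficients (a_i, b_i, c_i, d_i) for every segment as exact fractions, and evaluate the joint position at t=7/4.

  seg 0: a=2 b=-1203/107 c=0 d=454/107
  seg 1: a=-5 b=159/107 c=1362/107 d=-879/107
  seg 2: a=1 b=246/107 c=-1275/107 d=708/107
  seg 3: a=-2 b=-180/107 c=849/107 d=-348/107
  seg 4: a=1 b=474/107 c=-195/107 d=65/214
S(7/4) = -1309/6848

Δ: Δ0=-7, Δ1=6, Δ2=-3, Δ3=3, Δ4=2
row 1: diag=4, rhs=78; c'=1/4, d'=39/2
row 2: denom=4−1·1/4=15/4; d'=(-54−1·39/2)/(15/4)=-98/5
row 3: denom=4−1·4/15=56/15; d'=(36−1·-98/5)/(56/15)=417/28
row 4: denom=6−1·15/56=321/56; d'=(-6−1·417/28)/(321/56)=-390/107
back: M4=-390/107
back: M3=417/28−15/56·-390/107=1698/107
back: M2=-98/5−4/15·1698/107=-2550/107
back: M1=39/2−1/4·-2550/107=2724/107
M: M0=0, M1=2724/107, M2=-2550/107, M3=1698/107, M4=-390/107, M5=0
seg 0: a=2, c=M0/2=0, d=(M1−M0)/(6·1)=454/107, b=Δ0−h0·(2M0+M1)/6=-1203/107
seg 1: a=-5, c=M1/2=1362/107, d=(M2−M1)/(6·1)=-879/107, b=Δ1−h1·(2M1+M2)/6=159/107
seg 2: a=1, c=M2/2=-1275/107, d=(M3−M2)/(6·1)=708/107, b=Δ2−h2·(2M2+M3)/6=246/107
seg 3: a=-2, c=M3/2=849/107, d=(M4−M3)/(6·1)=-348/107, b=Δ3−h3·(2M3+M4)/6=-180/107
seg 4: a=1, c=M4/2=-195/107, d=(M5−M4)/(6·2)=65/214, b=Δ4−h4·(2M4+M5)/6=474/107
t_q=7/4 → seg 1, τ=3/4; S=-5+159/107·τ+1362/107·τ²+-879/107·τ³=-1309/6848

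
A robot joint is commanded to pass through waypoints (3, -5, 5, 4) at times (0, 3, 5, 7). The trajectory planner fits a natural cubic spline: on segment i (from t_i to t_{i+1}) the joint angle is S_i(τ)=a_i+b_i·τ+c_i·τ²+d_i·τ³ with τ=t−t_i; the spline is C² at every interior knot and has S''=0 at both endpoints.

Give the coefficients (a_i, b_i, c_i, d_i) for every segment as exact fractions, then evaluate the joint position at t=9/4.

  seg 0: a=3 b=-1259/228 c=0 d=217/684
  seg 1: a=-5 b=347/114 c=217/76 d=-107/114
  seg 2: a=5 b=365/114 c=-211/76 d=211/456
S(9/4) = -28263/4864

Δ: Δ0=-8/3, Δ1=5, Δ2=-1/2
row 1: diag=10, rhs=46; c'=1/5, d'=23/5
row 2: denom=8−2·1/5=38/5; d'=(-33−2·23/5)/(38/5)=-211/38
back: M2=-211/38
back: M1=23/5−1/5·-211/38=217/38
M: M0=0, M1=217/38, M2=-211/38, M3=0
seg 0: a=3, c=M0/2=0, d=(M1−M0)/(6·3)=217/684, b=Δ0−h0·(2M0+M1)/6=-1259/228
seg 1: a=-5, c=M1/2=217/76, d=(M2−M1)/(6·2)=-107/114, b=Δ1−h1·(2M1+M2)/6=347/114
seg 2: a=5, c=M2/2=-211/76, d=(M3−M2)/(6·2)=211/456, b=Δ2−h2·(2M2+M3)/6=365/114
t_q=9/4 → seg 0, τ=9/4; S=3+-1259/228·τ+0·τ²+217/684·τ³=-28263/4864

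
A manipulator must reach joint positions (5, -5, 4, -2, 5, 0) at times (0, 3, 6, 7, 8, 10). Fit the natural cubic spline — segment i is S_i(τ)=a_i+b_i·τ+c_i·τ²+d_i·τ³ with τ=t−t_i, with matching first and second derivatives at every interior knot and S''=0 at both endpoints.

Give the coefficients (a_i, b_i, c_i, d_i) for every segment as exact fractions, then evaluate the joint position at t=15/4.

  seg 0: a=5 b=-24925/3858 c=0 d=12065/34722
  seg 1: a=-5 b=5635/1929 c=12065/3858 d=-35891/34722
  seg 2: a=4 b=-24013/3858 c=-3971/643 d=24691/3858
  seg 3: a=-2 b=1204/1929 c=16749/1286 d=-25649/3858
  seg 4: a=5 b=25955/3858 c=-4450/643 d=2225/1929
S(15/4) = -122311/82304

Δ: Δ0=-10/3, Δ1=3, Δ2=-6, Δ3=7, Δ4=-5/2
row 1: diag=12, rhs=38; c'=1/4, d'=19/6
row 2: denom=8−3·1/4=29/4; d'=(-54−3·19/6)/(29/4)=-254/29
row 3: denom=4−1·4/29=112/29; d'=(78−1·-254/29)/(112/29)=629/28
row 4: denom=6−1·29/112=643/112; d'=(-57−1·629/28)/(643/112)=-8900/643
back: M4=-8900/643
back: M3=629/28−29/112·-8900/643=16749/643
back: M2=-254/29−4/29·16749/643=-7942/643
back: M1=19/6−1/4·-7942/643=12065/1929
M: M0=0, M1=12065/1929, M2=-7942/643, M3=16749/643, M4=-8900/643, M5=0
seg 0: a=5, c=M0/2=0, d=(M1−M0)/(6·3)=12065/34722, b=Δ0−h0·(2M0+M1)/6=-24925/3858
seg 1: a=-5, c=M1/2=12065/3858, d=(M2−M1)/(6·3)=-35891/34722, b=Δ1−h1·(2M1+M2)/6=5635/1929
seg 2: a=4, c=M2/2=-3971/643, d=(M3−M2)/(6·1)=24691/3858, b=Δ2−h2·(2M2+M3)/6=-24013/3858
seg 3: a=-2, c=M3/2=16749/1286, d=(M4−M3)/(6·1)=-25649/3858, b=Δ3−h3·(2M3+M4)/6=1204/1929
seg 4: a=5, c=M4/2=-4450/643, d=(M5−M4)/(6·2)=2225/1929, b=Δ4−h4·(2M4+M5)/6=25955/3858
t_q=15/4 → seg 1, τ=3/4; S=-5+5635/1929·τ+12065/3858·τ²+-35891/34722·τ³=-122311/82304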